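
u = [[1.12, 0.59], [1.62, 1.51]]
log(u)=[[-0.35, 0.59], [1.61, 0.04]]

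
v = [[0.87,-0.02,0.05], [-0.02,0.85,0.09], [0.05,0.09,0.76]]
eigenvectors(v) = [[-0.28, -0.9, 0.34], [-0.49, 0.44, 0.75], [0.82, -0.04, 0.57]]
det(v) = 0.55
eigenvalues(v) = [0.69, 0.88, 0.91]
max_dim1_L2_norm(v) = 0.87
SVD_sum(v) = [[0.11, 0.23, 0.18], [0.23, 0.51, 0.39], [0.18, 0.39, 0.29]] + [[0.71, -0.35, 0.03], [-0.35, 0.17, -0.02], [0.03, -0.02, 0.0]] + [[0.05, 0.10, -0.16], [0.10, 0.17, -0.28], [-0.16, -0.28, 0.47]]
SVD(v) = [[0.34, -0.90, -0.28],[0.75, 0.44, -0.49],[0.57, -0.04, 0.82]] @ diag([0.9090255528891462, 0.8821624206251917, 0.6888120264856623]) @ [[0.34, 0.75, 0.57], [-0.9, 0.44, -0.04], [-0.28, -0.49, 0.82]]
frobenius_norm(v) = 1.44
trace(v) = 2.48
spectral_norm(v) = 0.91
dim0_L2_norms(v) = [0.87, 0.85, 0.77]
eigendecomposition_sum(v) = [[0.05,0.1,-0.16], [0.10,0.17,-0.28], [-0.16,-0.28,0.47]] + [[0.71,-0.35,0.03], [-0.35,0.17,-0.02], [0.03,-0.02,0.00]] + [[0.11, 0.23, 0.18], [0.23, 0.51, 0.39], [0.18, 0.39, 0.29]]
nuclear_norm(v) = 2.48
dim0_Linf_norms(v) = [0.87, 0.85, 0.76]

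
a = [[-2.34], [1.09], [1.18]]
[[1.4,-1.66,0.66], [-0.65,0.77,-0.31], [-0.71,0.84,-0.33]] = a@[[-0.6, 0.71, -0.28]]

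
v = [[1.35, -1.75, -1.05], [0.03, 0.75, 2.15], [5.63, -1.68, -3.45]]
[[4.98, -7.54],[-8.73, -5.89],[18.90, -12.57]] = v @ [[0.89, -3.54], [0.36, 4.04], [-4.2, -4.1]]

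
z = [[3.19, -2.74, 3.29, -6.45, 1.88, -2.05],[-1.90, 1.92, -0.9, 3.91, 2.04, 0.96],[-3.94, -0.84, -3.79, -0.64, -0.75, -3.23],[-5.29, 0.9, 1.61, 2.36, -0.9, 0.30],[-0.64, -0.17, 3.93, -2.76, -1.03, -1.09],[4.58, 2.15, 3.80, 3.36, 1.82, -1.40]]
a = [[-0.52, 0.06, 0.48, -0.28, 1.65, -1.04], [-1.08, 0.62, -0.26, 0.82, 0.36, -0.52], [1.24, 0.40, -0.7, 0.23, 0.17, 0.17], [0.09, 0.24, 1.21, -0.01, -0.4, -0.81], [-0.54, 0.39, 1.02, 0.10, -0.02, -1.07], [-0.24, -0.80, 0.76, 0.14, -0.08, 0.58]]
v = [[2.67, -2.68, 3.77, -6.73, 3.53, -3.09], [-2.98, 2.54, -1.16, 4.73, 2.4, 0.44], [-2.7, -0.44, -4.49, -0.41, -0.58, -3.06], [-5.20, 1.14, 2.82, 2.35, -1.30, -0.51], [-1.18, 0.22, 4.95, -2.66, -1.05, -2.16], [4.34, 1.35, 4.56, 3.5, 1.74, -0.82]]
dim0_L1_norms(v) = [19.07, 8.37, 21.75, 20.38, 10.6, 10.08]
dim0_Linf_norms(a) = [1.24, 0.8, 1.21, 0.82, 1.65, 1.07]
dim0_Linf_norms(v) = [5.2, 2.68, 4.95, 6.73, 3.53, 3.09]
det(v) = 10846.24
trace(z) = 1.25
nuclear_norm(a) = 8.24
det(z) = 4049.06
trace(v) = 1.20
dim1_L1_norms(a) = [4.03, 3.66, 2.91, 2.76, 3.14, 2.6]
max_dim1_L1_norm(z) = 19.6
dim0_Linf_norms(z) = [5.29, 2.74, 3.93, 6.45, 2.04, 3.23]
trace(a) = -0.05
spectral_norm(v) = 12.20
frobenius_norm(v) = 17.84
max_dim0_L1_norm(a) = 4.43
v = a + z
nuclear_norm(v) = 37.35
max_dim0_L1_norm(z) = 19.54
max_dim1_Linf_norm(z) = 6.45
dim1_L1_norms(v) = [22.47, 14.25, 11.68, 13.32, 12.22, 16.31]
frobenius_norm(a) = 4.00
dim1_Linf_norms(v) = [6.73, 4.73, 4.49, 5.2, 4.95, 4.56]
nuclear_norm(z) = 33.45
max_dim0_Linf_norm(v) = 6.73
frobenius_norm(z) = 16.39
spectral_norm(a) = 2.78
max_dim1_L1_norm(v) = 22.47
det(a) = -0.04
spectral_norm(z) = 11.41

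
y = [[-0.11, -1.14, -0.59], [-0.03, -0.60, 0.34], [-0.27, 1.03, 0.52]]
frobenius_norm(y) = 1.88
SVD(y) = [[0.72, 0.15, -0.68], [0.24, -0.97, 0.04], [-0.66, -0.19, -0.73]] @ diag([1.774198444685064, 0.5638922126940605, 0.273396143608683]) @ [[0.05, -0.92, -0.39], [0.11, 0.39, -0.91], [0.99, 0.00, 0.12]]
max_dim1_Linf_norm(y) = 1.14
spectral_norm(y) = 1.77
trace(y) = -0.19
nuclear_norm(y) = 2.61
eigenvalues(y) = [0.97, -0.34, -0.82]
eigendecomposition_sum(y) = [[0.15, -0.46, -0.54], [-0.04, 0.14, 0.16], [-0.19, 0.59, 0.69]] + [[-0.32,0.21,-0.30], [-0.04,0.02,-0.03], [-0.06,0.04,-0.05]] + [[0.06, -0.89, 0.25], [0.05, -0.76, 0.22], [-0.03, 0.41, -0.12]]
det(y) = 0.27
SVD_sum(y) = [[0.07, -1.17, -0.49], [0.02, -0.39, -0.16], [-0.06, 1.07, 0.45]] + [[0.01,0.03,-0.08], [-0.06,-0.21,0.5], [-0.01,-0.04,0.10]] + [[-0.18, -0.0, -0.02], [0.01, 0.0, 0.00], [-0.2, -0.0, -0.02]]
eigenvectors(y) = [[-0.61, 0.98, -0.72], [0.18, 0.11, -0.61], [0.77, 0.17, 0.33]]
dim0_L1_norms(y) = [0.41, 2.77, 1.45]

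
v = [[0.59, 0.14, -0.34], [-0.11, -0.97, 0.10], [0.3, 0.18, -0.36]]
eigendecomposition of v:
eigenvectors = [[-0.94, -0.37, -0.13], [0.05, -0.07, 0.97], [-0.33, -0.92, -0.22]]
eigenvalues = [0.46, -0.23, -0.98]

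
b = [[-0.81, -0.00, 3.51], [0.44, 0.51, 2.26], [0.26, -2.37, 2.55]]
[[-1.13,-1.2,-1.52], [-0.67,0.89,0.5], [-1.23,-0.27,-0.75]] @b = [[-0.01, 2.99, -10.55], [1.06, -0.73, 0.93], [0.68, 1.64, -6.84]]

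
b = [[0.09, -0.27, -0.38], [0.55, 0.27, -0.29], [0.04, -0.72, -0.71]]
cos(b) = [[1.07,  -0.08,  -0.15], [-0.09,  0.93,  0.04], [0.20,  -0.15,  0.66]]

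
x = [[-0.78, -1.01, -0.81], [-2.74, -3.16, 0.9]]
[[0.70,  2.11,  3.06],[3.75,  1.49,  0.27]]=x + [[1.48, 3.12, 3.87], [6.49, 4.65, -0.63]]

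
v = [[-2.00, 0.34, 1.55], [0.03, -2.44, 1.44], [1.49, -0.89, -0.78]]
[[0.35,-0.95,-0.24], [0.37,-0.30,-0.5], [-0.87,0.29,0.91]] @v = [[-1.09, 2.65, -0.64], [-1.49, 1.30, 0.53], [3.10, -1.81, -1.64]]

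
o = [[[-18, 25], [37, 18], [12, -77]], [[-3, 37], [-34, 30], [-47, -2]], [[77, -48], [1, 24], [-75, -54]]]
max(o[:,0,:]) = 77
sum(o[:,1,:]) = 76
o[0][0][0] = -18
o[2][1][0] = 1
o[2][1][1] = 24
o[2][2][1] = -54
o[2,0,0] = 77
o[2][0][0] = 77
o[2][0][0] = 77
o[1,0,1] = 37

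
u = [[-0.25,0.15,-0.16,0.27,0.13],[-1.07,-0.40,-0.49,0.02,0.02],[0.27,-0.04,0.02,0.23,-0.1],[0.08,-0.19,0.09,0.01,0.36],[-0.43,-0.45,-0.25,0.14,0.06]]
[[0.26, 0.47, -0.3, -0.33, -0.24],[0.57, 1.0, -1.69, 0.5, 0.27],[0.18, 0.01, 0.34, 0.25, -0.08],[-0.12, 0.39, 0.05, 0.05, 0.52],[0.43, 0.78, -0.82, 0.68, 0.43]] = u @[[0.06, -0.51, 1.17, -0.03, 0.54],  [-0.26, -0.63, 0.41, -1.73, -1.13],  [-1.06, -0.34, 0.57, 0.44, -0.79],  [0.65, 0.96, 0.12, 0.4, -0.69],  [-0.24, 0.93, -0.04, -0.88, 0.95]]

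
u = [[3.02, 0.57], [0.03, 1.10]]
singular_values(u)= [3.08, 1.07]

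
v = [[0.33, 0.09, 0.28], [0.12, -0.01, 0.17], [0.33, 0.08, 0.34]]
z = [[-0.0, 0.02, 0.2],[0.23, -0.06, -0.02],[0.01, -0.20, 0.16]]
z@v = [[0.07,0.02,0.07], [0.06,0.02,0.05], [0.03,0.02,0.02]]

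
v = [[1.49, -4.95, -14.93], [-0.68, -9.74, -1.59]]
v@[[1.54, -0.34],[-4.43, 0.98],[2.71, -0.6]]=[[-16.24, 3.60], [37.79, -8.36]]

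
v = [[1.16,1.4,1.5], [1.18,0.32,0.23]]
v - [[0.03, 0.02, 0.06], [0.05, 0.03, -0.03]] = [[1.13, 1.38, 1.44], [1.13, 0.29, 0.26]]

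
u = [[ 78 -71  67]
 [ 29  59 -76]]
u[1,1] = 59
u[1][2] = -76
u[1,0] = 29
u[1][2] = -76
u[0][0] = 78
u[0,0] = 78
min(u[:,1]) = -71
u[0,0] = 78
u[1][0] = 29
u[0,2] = 67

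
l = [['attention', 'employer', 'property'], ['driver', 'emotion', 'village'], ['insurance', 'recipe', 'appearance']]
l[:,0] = ['attention', 'driver', 'insurance']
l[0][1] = 'employer'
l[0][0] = 'attention'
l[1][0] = 'driver'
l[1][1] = 'emotion'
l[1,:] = ['driver', 'emotion', 'village']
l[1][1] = 'emotion'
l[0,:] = ['attention', 'employer', 'property']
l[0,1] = 'employer'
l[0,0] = 'attention'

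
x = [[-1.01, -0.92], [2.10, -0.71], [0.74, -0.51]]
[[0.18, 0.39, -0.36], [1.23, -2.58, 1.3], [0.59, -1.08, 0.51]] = x@ [[0.38,  -1.00,  0.55], [-0.61,  0.67,  -0.21]]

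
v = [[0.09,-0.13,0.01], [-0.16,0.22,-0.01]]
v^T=[[0.09, -0.16], [-0.13, 0.22], [0.01, -0.01]]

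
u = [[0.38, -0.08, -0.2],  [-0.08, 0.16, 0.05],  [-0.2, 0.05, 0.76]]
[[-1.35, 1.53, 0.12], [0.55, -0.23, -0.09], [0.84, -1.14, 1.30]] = u @ [[-3.09, 3.91, 1.29], [1.81, 0.7, -0.55], [0.17, -0.52, 2.09]]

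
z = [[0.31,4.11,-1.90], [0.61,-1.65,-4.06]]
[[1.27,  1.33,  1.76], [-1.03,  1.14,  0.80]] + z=[[1.58, 5.44, -0.14], [-0.42, -0.51, -3.26]]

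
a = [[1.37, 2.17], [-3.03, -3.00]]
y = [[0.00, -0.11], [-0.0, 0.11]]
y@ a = [[0.33, 0.33], [-0.33, -0.33]]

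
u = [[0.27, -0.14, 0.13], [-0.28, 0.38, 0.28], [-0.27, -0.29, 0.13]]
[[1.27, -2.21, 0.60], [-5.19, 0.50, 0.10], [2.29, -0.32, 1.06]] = u @ [[0.99,  -4.17,  -0.27], [-10.38,  2.44,  -2.10], [-3.45,  -5.7,  2.94]]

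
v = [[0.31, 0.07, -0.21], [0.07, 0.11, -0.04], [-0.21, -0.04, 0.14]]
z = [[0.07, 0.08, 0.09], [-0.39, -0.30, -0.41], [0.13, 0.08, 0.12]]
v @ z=[[-0.03, -0.01, -0.03],[-0.04, -0.03, -0.04],[0.02, 0.01, 0.01]]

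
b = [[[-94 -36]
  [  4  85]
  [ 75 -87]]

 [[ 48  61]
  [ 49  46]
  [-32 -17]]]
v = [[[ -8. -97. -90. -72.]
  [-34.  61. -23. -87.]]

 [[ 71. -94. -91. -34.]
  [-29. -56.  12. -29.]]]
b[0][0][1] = -36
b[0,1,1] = 85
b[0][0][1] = -36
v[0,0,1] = -97.0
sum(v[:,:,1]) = -186.0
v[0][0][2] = -90.0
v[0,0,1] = -97.0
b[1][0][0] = 48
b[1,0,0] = 48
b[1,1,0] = 49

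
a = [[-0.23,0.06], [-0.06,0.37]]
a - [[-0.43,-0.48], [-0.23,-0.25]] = [[0.2, 0.54], [0.17, 0.62]]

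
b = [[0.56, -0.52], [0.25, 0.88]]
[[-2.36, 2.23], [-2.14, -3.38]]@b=[[-0.76, 3.19], [-2.04, -1.86]]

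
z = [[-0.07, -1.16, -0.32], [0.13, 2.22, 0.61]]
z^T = [[-0.07, 0.13], [-1.16, 2.22], [-0.32, 0.61]]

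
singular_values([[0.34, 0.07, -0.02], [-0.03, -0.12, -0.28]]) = [0.36, 0.3]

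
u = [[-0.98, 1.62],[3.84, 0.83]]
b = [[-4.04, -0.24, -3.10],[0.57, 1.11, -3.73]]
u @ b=[[4.88, 2.03, -3.0], [-15.04, -0.0, -15.0]]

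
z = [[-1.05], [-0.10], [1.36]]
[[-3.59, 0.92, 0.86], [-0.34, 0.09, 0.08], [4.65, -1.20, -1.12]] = z @ [[3.42, -0.88, -0.82]]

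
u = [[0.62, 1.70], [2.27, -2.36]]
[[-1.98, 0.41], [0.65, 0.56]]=u @ [[-0.67, 0.36], [-0.92, 0.11]]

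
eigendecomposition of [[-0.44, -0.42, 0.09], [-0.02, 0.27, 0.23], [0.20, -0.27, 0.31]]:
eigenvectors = [[(0.97+0j), (-0.14-0.27j), (-0.14+0.27j)],[0.09+0.00j, (-0.08+0.58j), (-0.08-0.58j)],[-0.21+0.00j, -0.75+0.00j, (-0.75-0j)]]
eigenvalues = [(-0.5+0j), (0.32+0.28j), (0.32-0.28j)]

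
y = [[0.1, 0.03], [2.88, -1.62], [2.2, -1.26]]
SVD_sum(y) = [[0.06, -0.04], [2.88, -1.63], [2.21, -1.25]] + [[0.04, 0.07], [0.0, 0.01], [-0.01, -0.01]]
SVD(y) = [[-0.02, 0.98], [-0.79, 0.11], [-0.61, -0.17]] @ diag([4.165498455268876, 0.07695855477210925]) @ [[-0.87, 0.49], [0.49, 0.87]]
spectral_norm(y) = 4.17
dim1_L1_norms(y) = [0.13, 4.5, 3.46]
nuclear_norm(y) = 4.24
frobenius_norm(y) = 4.17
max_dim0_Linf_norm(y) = 2.88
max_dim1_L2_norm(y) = 3.3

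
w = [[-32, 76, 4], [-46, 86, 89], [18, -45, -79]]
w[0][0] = -32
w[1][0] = -46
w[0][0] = -32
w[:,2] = [4, 89, -79]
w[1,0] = -46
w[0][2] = 4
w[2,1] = -45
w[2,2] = -79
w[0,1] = 76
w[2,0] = 18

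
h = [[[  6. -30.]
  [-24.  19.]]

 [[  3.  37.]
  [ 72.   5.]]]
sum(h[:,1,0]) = 48.0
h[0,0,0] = 6.0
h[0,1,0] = -24.0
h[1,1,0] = 72.0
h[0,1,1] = 19.0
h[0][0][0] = 6.0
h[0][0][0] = 6.0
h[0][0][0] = 6.0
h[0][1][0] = -24.0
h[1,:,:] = [[3.0, 37.0], [72.0, 5.0]]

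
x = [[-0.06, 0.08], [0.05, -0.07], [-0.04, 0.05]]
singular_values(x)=[0.15, 0.0]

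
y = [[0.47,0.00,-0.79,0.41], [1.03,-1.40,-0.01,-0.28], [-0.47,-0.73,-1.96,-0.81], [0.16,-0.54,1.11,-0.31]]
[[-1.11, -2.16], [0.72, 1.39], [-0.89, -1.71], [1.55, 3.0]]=y @ [[-0.57, -1.11], [-0.91, -1.76], [0.99, 1.92], [-0.15, -0.3]]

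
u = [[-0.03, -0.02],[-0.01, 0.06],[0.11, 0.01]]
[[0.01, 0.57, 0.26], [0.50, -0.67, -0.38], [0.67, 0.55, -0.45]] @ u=[[0.02, 0.04], [-0.05, -0.05], [-0.08, 0.02]]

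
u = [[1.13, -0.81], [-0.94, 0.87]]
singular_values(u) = [1.89, 0.12]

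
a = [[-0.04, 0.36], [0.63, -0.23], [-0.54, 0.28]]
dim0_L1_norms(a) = [1.21, 0.87]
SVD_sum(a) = [[-0.18, 0.09], [0.59, -0.31], [-0.54, 0.28]] + [[0.14, 0.27], [0.04, 0.08], [-0.00, -0.00]]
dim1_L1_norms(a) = [0.4, 0.86, 0.82]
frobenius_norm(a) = 0.98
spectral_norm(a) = 0.92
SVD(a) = [[-0.22, -0.96], [0.72, -0.28], [-0.66, 0.01]] @ diag([0.9235492699434628, 0.31314013793651047]) @ [[0.89, -0.46], [-0.46, -0.89]]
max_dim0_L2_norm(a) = 0.83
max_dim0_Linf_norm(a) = 0.63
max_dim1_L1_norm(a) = 0.86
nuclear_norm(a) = 1.24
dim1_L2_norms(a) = [0.36, 0.67, 0.61]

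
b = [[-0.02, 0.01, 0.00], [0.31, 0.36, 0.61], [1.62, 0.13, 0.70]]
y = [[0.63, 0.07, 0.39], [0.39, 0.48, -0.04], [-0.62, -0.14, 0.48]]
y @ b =[[0.64, 0.08, 0.32], [0.08, 0.17, 0.26], [0.75, 0.01, 0.25]]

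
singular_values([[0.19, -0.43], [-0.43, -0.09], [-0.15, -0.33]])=[0.55, 0.49]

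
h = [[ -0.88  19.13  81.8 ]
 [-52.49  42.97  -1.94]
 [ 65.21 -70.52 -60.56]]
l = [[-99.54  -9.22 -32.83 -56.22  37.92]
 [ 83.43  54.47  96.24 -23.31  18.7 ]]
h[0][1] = 19.13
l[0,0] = -99.54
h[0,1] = 19.13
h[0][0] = -0.88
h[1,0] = -52.49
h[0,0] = -0.88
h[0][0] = -0.88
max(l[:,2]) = 96.24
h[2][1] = -70.52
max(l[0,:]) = 37.92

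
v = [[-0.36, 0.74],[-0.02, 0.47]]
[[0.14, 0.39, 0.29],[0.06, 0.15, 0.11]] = v @ [[-0.17, -0.47, -0.34], [0.11, 0.30, 0.22]]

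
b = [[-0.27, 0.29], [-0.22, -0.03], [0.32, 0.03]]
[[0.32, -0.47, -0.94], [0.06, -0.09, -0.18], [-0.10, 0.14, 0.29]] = b@[[-0.38, 0.55, 1.10], [0.76, -1.1, -2.2]]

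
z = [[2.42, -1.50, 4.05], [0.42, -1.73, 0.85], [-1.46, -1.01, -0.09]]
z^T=[[2.42, 0.42, -1.46], [-1.50, -1.73, -1.01], [4.05, 0.85, -0.09]]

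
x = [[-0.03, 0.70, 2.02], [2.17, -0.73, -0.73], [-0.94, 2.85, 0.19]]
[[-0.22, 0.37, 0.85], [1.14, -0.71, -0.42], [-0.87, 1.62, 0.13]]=x @ [[0.46, -0.15, -0.05],  [-0.15, 0.52, -0.0],  [-0.05, -0.00, 0.42]]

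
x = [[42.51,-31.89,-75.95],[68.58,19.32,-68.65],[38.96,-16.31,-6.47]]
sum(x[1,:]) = 19.25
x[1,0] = 68.58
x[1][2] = -68.65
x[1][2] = -68.65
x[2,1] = -16.31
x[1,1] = 19.32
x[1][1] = 19.32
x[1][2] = -68.65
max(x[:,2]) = -6.47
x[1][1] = 19.32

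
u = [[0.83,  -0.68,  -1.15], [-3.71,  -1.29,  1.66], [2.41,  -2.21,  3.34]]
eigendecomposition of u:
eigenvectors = [[(-0.31+0j), -0.12+0.35j, -0.12-0.35j], [-0.92+0.00j, (0.18-0.46j), (0.18+0.46j)], [(-0.24+0j), (0.79+0j), (0.79-0j)]]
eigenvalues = [(-2.1+0j), (2.49+2.36j), (2.49-2.36j)]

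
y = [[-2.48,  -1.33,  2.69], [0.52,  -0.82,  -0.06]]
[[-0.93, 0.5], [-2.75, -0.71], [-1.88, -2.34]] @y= [[2.57, 0.83, -2.53],[6.45, 4.24, -7.35],[3.45, 4.42, -4.92]]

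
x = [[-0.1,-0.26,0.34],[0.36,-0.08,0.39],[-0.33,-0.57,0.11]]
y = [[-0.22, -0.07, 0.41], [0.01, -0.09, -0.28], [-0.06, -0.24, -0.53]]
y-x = [[-0.12, 0.19, 0.07], [-0.35, -0.01, -0.67], [0.27, 0.33, -0.64]]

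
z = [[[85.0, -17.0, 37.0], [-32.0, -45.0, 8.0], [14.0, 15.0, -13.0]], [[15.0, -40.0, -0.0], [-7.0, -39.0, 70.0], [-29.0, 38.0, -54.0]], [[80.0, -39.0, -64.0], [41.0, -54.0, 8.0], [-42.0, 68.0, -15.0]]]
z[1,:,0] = [15.0, -7.0, -29.0]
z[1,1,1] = -39.0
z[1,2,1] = 38.0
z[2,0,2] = -64.0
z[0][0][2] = 37.0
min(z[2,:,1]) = -54.0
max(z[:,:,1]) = 68.0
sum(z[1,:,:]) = -46.0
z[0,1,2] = 8.0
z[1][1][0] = -7.0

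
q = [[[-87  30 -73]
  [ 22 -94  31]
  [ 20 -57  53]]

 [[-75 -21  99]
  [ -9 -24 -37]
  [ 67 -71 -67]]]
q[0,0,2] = -73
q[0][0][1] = 30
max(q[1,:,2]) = 99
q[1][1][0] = -9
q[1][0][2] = 99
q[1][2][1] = -71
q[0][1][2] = 31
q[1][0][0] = -75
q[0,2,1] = -57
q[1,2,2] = -67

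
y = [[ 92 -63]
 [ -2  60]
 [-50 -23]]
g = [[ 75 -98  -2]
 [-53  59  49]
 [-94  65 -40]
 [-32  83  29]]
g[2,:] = [-94, 65, -40]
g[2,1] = 65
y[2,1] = -23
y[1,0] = -2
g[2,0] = -94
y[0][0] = 92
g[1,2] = 49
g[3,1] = 83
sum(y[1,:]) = 58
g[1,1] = 59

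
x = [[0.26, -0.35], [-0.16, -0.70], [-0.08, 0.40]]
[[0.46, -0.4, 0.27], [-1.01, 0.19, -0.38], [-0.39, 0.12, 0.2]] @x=[[0.16, 0.23], [-0.26, 0.07], [-0.14, 0.13]]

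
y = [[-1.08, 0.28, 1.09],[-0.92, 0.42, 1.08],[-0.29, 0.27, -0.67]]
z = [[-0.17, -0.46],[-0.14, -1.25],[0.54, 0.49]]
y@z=[[0.73, 0.68], [0.68, 0.43], [-0.35, -0.53]]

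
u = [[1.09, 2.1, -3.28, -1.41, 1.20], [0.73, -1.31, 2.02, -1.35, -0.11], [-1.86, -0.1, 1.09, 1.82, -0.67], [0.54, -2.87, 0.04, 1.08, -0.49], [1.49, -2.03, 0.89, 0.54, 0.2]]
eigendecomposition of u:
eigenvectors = [[-0.41+0.00j,  (-0.59+0j),  -0.59-0.00j,  -0.57+0.00j,  -0.01+0.00j], [0.60+0.00j,  0.21-0.13j,  0.21+0.13j,  -0.35+0.00j,  (-0.13+0j)], [(-0.25+0j),  0.44+0.02j,  0.44-0.02j,  -0.11+0.00j,  0.13+0.00j], [0.45+0.00j,  (-0.33+0.28j),  -0.33-0.28j,  (-0.26+0j),  (0.31+0j)], [0.46+0.00j,  -0.36+0.26j,  (-0.36-0.26j),  0.69+0.00j,  (0.93+0j)]]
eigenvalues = [(-3.76+0j), (2.74+0.69j), (2.74-0.69j), (-0.32+0j), (0.76+0j)]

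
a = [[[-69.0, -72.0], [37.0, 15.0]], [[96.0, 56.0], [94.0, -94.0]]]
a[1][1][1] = -94.0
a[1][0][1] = 56.0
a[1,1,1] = -94.0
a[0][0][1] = -72.0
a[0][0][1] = -72.0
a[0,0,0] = -69.0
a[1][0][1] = 56.0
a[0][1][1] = 15.0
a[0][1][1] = 15.0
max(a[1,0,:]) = 96.0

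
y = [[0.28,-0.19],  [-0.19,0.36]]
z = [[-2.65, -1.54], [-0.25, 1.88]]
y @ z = [[-0.69,-0.79], [0.41,0.97]]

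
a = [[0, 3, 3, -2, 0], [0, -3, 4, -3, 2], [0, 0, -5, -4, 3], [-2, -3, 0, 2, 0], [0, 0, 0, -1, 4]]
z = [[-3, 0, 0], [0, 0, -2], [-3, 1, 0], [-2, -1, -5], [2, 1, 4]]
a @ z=[[-5, 5, 4], [-2, 9, 29], [29, 2, 32], [2, -2, -4], [10, 5, 21]]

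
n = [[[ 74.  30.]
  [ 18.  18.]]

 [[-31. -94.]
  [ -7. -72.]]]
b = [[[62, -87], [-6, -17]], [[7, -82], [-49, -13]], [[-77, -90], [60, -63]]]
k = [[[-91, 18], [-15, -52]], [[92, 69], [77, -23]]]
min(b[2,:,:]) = -90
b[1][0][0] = 7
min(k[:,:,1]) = -52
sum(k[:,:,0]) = 63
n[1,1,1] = -72.0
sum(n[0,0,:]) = 104.0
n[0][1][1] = 18.0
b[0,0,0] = 62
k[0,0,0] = -91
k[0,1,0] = -15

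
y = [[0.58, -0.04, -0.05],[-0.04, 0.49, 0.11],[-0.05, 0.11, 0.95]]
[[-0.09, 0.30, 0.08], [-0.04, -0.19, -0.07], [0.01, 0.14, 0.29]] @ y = [[-0.07, 0.16, 0.11],  [-0.01, -0.1, -0.09],  [-0.01, 0.1, 0.29]]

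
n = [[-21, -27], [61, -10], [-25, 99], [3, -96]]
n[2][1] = 99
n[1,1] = -10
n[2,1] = 99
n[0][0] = -21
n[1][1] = -10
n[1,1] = -10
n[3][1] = -96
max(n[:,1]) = 99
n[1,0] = 61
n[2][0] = -25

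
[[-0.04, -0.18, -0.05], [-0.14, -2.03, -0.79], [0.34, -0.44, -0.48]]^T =[[-0.04, -0.14, 0.34], [-0.18, -2.03, -0.44], [-0.05, -0.79, -0.48]]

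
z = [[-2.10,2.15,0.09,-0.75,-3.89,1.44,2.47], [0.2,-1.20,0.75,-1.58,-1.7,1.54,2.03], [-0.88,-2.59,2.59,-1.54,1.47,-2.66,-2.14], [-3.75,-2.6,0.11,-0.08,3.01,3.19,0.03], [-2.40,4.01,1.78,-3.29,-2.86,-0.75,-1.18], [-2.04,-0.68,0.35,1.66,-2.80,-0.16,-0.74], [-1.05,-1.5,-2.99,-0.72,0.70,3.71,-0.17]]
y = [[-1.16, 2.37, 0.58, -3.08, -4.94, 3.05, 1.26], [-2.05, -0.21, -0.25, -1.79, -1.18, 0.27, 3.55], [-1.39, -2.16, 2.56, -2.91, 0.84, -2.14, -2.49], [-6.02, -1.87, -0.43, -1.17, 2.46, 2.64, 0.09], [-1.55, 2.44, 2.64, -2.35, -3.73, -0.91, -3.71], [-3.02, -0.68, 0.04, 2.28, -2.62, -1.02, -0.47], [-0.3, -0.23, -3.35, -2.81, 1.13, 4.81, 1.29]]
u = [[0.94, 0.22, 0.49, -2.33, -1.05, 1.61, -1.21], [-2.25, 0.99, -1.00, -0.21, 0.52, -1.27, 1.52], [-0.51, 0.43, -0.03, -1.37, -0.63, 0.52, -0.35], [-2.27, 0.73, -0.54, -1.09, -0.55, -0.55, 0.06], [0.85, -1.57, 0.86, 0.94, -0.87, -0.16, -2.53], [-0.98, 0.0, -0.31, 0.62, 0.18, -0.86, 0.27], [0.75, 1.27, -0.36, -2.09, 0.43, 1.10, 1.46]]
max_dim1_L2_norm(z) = 6.78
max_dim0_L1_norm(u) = 8.65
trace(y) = -3.44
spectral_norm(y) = 9.41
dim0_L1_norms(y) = [15.49, 9.96, 9.85, 16.39, 16.9, 14.84, 12.86]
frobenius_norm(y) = 16.69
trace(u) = 0.54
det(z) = -9111.17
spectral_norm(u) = 5.32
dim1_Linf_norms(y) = [4.94, 3.55, 2.91, 6.02, 3.73, 3.02, 4.81]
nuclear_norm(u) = 13.27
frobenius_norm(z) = 14.36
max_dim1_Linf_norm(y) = 6.02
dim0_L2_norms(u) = [3.69, 2.41, 1.58, 3.76, 1.75, 2.6, 3.54]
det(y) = 23781.30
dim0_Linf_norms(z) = [3.75, 4.01, 2.99, 3.29, 3.89, 3.71, 2.47]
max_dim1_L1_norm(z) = 16.27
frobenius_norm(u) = 7.64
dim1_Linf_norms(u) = [2.33, 2.25, 1.37, 2.27, 2.53, 0.98, 2.09]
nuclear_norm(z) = 33.05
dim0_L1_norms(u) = [8.55, 5.21, 3.59, 8.65, 4.23, 6.07, 7.4]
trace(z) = -3.98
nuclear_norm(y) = 38.21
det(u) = -0.00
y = z + u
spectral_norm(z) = 8.84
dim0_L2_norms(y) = [7.44, 4.5, 5.03, 6.41, 7.39, 6.78, 6.0]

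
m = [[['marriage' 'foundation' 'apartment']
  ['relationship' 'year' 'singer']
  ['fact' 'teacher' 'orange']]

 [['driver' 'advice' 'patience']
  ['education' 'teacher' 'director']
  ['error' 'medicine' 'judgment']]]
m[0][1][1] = 'year'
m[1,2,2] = 'judgment'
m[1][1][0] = 'education'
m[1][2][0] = 'error'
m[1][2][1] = 'medicine'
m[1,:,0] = ['driver', 'education', 'error']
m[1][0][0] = 'driver'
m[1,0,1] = 'advice'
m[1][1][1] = 'teacher'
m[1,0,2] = 'patience'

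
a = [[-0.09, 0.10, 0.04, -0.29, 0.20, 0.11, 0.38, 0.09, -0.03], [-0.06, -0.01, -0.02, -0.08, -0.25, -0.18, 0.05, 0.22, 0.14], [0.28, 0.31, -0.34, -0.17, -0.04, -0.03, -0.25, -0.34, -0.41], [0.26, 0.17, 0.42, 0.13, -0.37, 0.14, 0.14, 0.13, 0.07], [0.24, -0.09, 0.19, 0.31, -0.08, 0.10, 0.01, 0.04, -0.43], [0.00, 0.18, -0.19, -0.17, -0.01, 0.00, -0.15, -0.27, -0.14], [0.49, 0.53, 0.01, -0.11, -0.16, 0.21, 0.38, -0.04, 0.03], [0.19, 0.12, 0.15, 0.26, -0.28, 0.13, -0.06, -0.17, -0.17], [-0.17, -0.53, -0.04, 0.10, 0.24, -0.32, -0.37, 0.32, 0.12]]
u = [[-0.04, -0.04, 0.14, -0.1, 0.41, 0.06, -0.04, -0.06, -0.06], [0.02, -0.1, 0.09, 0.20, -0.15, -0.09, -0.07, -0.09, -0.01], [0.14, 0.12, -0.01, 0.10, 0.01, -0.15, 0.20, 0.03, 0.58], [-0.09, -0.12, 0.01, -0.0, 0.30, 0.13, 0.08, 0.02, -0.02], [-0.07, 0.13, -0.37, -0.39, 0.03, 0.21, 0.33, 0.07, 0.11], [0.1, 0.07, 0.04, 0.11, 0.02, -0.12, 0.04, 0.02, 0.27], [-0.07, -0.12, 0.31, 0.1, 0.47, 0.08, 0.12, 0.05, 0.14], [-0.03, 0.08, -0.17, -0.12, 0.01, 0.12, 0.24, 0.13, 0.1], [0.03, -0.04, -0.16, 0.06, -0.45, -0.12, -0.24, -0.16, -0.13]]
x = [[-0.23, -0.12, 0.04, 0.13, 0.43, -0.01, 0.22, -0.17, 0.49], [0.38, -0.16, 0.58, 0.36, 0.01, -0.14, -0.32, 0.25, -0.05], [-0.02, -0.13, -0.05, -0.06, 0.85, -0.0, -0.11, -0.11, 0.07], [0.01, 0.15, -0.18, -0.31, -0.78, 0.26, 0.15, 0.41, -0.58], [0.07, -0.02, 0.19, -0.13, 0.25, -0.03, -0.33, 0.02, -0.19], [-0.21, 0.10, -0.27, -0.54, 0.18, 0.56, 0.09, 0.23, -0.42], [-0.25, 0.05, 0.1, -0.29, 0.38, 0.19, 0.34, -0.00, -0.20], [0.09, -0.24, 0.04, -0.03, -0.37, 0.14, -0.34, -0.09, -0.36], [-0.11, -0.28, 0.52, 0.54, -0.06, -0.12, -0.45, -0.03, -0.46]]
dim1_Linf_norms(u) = [0.41, 0.2, 0.58, 0.3, 0.39, 0.27, 0.47, 0.24, 0.45]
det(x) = 0.00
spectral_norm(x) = 1.63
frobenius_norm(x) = 2.62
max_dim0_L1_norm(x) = 3.31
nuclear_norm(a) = 4.55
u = a @ x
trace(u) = -0.12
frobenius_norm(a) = 2.01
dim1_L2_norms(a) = [0.56, 0.42, 0.82, 0.7, 0.63, 0.46, 0.87, 0.55, 0.86]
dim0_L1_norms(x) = [1.37, 1.25, 1.97, 2.39, 3.31, 1.45, 2.35, 1.31, 2.82]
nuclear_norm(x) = 6.08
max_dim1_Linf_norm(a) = 0.53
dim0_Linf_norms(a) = [0.49, 0.53, 0.42, 0.31, 0.37, 0.32, 0.38, 0.34, 0.43]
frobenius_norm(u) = 1.54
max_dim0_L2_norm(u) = 0.84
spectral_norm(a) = 1.35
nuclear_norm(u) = 3.15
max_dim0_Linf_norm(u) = 0.58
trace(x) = -0.15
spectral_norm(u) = 1.00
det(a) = -0.00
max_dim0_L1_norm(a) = 2.04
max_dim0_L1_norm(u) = 1.85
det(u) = 0.00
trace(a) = -0.06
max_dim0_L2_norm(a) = 0.87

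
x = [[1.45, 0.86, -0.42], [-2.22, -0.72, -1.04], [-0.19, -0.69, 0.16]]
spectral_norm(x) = 2.96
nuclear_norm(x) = 4.45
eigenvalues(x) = [(-0.82+0j), (0.86+0.93j), (0.86-0.93j)]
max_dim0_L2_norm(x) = 2.66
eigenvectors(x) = [[-0.21+0.00j, 0.43+0.44j, 0.43-0.44j], [0.82+0.00j, (-0.7+0j), (-0.7-0j)], [0.53+0.00j, (0.15-0.32j), 0.15+0.32j]]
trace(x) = 0.89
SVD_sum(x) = [[1.38,0.60,0.33], [-2.23,-0.97,-0.53], [-0.36,-0.16,-0.09]] + [[-0.02, 0.40, -0.66], [-0.01, 0.29, -0.48], [0.01, -0.26, 0.42]] + [[0.08, -0.14, -0.09], [0.03, -0.04, -0.03], [0.16, -0.28, -0.17]]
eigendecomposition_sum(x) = [[0.14-0.00j,  0.12-0.00j,  (0.19-0j)], [-0.53+0.00j,  -0.48+0.00j,  (-0.74+0j)], [-0.35+0.00j,  (-0.31+0j),  -0.48+0.00j]] + [[0.66+0.40j, 0.37-0.21j, (-0.3+0.48j)],  [(-0.84+0.22j), (-0.12+0.47j), (-0.15-0.63j)],  [0.08-0.43j, -0.19-0.15j, (0.32+0.06j)]] + [[(0.66-0.4j), (0.37+0.21j), -0.30-0.48j], [-0.84-0.22j, -0.12-0.47j, -0.15+0.63j], [(0.08+0.43j), (-0.19+0.15j), (0.32-0.06j)]]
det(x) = -1.32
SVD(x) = [[-0.52, -0.72, 0.46], [0.84, -0.52, 0.14], [0.14, 0.46, 0.88]] @ diag([2.959140470625059, 1.0754825795234781, 0.41415564254326986]) @ [[-0.90, -0.39, -0.21], [0.02, -0.52, 0.85], [0.44, -0.76, -0.48]]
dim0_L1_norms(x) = [3.86, 2.27, 1.62]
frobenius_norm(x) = 3.18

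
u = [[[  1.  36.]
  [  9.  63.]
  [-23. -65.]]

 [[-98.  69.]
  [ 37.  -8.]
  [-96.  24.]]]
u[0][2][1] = -65.0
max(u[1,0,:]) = 69.0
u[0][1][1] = 63.0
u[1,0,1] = 69.0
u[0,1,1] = 63.0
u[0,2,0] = -23.0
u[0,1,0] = 9.0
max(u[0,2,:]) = -23.0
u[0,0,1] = 36.0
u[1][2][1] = 24.0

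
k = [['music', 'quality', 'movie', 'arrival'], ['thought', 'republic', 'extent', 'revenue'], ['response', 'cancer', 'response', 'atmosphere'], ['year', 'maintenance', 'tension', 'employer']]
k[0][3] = 'arrival'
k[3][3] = 'employer'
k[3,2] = 'tension'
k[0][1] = 'quality'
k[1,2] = 'extent'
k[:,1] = ['quality', 'republic', 'cancer', 'maintenance']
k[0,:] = ['music', 'quality', 'movie', 'arrival']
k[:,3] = ['arrival', 'revenue', 'atmosphere', 'employer']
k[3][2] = 'tension'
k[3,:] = ['year', 'maintenance', 'tension', 'employer']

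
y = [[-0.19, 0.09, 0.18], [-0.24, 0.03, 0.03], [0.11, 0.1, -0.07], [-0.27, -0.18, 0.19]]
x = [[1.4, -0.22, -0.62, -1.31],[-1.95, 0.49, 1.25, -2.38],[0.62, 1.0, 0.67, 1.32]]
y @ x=[[-0.33, 0.27, 0.35, 0.27], [-0.38, 0.1, 0.21, 0.28], [-0.08, -0.05, 0.01, -0.47], [0.09, 0.16, 0.07, 1.03]]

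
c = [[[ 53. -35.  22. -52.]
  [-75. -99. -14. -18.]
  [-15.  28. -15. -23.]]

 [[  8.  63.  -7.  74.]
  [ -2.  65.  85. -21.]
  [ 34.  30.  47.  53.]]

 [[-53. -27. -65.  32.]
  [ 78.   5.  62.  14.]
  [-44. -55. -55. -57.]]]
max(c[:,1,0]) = 78.0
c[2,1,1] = 5.0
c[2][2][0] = -44.0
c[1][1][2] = 85.0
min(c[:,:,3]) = -57.0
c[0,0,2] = 22.0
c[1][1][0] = -2.0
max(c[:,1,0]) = 78.0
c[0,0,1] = -35.0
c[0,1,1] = -99.0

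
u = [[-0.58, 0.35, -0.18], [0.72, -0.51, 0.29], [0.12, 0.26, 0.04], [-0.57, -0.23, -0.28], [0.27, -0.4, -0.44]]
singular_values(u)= [1.28, 0.74, 0.37]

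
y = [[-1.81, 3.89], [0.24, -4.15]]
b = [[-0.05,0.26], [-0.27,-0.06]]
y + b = [[-1.86, 4.15], [-0.03, -4.21]]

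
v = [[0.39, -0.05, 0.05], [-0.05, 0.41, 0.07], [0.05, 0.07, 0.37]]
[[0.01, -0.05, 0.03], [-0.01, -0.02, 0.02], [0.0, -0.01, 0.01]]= v @ [[0.03, -0.14, 0.08], [-0.02, -0.07, 0.06], [0.0, 0.0, 0.01]]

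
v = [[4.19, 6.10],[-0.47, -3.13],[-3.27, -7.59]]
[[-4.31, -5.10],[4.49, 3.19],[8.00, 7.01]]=v @ [[1.36, 0.34], [-1.64, -1.07]]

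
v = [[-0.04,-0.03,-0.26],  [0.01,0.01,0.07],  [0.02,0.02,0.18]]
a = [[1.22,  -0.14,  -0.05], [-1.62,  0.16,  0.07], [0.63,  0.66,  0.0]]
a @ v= [[-0.05,  -0.04,  -0.34], [0.07,  0.05,  0.44], [-0.02,  -0.01,  -0.12]]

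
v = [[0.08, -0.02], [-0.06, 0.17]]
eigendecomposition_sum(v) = [[0.06, 0.01], [0.04, 0.01]] + [[0.02, -0.03],[-0.10, 0.16]]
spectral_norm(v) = 0.19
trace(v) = 0.25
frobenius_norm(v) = 0.20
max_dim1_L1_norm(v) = 0.23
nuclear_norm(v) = 0.25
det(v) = 0.01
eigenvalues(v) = [0.07, 0.18]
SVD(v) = [[-0.28, 0.96], [0.96, 0.28]] @ diag([0.18679786190568312, 0.06638191611776015]) @ [[-0.43, 0.90],[0.90, 0.43]]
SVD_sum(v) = [[0.02,  -0.05], [-0.08,  0.16]] + [[0.06, 0.03], [0.02, 0.01]]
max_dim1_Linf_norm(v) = 0.17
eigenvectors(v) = [[-0.86, 0.19], [-0.51, -0.98]]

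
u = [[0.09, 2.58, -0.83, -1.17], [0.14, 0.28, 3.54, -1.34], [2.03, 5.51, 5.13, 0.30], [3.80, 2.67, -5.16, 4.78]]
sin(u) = [[5.48, 8.42, -3.74, 2.42], [0.39, -0.21, 0.04, -0.61], [-1.14, -0.90, 2.20, 0.78], [-0.72, -1.20, 3.73, 4.48]]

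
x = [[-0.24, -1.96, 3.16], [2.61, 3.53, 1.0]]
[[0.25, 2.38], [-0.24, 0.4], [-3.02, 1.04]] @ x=[[6.15,  7.91,  3.17], [1.1,  1.88,  -0.36], [3.44,  9.59,  -8.50]]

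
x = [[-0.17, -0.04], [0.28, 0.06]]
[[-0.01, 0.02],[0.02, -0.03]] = x @[[0.05,-0.09], [0.07,-0.12]]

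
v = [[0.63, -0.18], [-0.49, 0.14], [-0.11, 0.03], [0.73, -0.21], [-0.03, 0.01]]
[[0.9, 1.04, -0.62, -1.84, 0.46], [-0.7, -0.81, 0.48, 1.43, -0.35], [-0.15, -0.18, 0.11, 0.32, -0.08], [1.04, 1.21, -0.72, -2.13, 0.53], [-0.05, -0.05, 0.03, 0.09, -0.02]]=v @ [[0.56, 1.69, -1.23, -2.85, 0.55], [-3.02, 0.12, -0.87, 0.25, -0.61]]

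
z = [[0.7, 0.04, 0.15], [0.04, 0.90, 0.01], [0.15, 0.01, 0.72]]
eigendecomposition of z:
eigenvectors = [[0.73,-0.57,-0.38],[-0.07,0.49,-0.87],[-0.68,-0.66,-0.32]]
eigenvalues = [0.56, 0.84, 0.92]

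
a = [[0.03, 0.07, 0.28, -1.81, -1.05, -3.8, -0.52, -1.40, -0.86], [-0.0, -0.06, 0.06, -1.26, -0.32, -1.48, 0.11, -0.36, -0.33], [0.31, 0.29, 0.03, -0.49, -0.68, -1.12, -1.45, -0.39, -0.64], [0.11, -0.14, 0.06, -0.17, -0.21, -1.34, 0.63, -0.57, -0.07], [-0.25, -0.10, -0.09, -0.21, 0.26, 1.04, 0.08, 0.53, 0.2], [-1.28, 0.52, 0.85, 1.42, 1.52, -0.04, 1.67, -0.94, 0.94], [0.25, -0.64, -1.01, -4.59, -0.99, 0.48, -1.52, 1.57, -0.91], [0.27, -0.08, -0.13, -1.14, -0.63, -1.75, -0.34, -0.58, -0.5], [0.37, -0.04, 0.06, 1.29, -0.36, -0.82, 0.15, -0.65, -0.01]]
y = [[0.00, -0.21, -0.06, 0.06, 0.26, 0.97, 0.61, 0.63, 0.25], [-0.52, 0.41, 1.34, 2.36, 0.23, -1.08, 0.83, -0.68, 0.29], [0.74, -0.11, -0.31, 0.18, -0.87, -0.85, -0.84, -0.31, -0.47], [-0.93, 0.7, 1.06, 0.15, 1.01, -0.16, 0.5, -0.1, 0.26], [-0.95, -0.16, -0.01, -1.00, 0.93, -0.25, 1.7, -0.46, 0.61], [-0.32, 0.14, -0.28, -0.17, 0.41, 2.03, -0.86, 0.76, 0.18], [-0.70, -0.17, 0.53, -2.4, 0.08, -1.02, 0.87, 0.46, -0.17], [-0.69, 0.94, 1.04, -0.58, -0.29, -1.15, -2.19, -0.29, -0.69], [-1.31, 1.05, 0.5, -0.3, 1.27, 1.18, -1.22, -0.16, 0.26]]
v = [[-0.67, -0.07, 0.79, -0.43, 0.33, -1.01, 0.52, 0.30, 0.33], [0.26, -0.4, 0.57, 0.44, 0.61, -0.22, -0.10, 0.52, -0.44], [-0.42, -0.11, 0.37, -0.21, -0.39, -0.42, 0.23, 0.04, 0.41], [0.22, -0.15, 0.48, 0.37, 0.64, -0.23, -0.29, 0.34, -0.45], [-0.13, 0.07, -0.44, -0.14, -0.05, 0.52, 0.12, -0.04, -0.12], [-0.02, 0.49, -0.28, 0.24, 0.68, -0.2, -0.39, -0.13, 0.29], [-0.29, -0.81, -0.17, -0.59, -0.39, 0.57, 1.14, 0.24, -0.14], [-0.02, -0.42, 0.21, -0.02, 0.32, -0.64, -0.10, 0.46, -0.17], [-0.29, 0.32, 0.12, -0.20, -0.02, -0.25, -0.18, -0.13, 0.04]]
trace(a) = -2.06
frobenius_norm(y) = 7.57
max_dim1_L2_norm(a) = 5.42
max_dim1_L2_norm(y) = 3.2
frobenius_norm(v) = 3.56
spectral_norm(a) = 7.00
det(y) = 0.00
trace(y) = 4.05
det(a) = -0.00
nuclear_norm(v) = 7.78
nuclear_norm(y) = 16.45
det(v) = 0.00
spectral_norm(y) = 3.88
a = v @ y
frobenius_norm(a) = 9.19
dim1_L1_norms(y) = [3.05, 7.74, 4.68, 4.87, 6.07, 5.15, 6.4, 7.86, 7.25]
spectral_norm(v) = 2.22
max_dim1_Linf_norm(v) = 1.14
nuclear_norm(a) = 16.26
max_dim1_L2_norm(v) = 1.72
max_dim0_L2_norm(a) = 5.59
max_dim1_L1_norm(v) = 4.45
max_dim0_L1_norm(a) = 12.38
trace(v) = 1.06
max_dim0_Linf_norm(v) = 1.14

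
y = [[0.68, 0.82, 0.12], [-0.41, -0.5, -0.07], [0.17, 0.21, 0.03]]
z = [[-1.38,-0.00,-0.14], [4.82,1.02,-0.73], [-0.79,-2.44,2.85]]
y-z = [[2.06, 0.82, 0.26], [-5.23, -1.52, 0.66], [0.96, 2.65, -2.82]]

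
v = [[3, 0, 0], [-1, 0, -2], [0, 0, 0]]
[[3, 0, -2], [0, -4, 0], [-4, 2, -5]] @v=[[9, 0, 0], [4, 0, 8], [-14, 0, -4]]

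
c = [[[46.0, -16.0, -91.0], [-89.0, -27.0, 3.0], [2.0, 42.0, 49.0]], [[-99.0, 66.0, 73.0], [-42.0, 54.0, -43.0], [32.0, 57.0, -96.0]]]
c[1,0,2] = 73.0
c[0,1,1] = -27.0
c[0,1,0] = -89.0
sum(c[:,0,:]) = -21.0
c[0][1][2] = 3.0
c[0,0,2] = -91.0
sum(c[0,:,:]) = -81.0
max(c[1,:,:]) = 73.0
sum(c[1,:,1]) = 177.0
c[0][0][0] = 46.0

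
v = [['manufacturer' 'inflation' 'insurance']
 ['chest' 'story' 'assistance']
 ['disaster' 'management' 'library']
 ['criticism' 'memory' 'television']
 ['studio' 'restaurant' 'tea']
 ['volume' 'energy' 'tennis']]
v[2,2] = 'library'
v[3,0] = 'criticism'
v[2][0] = 'disaster'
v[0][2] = 'insurance'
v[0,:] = ['manufacturer', 'inflation', 'insurance']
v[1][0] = 'chest'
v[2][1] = 'management'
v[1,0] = 'chest'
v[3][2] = 'television'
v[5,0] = 'volume'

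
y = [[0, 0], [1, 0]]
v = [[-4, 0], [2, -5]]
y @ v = [[0, 0], [-4, 0]]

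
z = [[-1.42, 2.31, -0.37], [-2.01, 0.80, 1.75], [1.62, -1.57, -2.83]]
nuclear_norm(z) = 7.75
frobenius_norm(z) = 5.32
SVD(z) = [[-0.38, -0.92, 0.06], [-0.56, 0.18, -0.81], [0.73, -0.34, -0.59]] @ diag([4.782173230488491, 2.2122572068255217, 0.7529523520434787]) @ [[0.60,-0.52,-0.61], [0.18,-0.66,0.73], [0.78,0.55,0.3]]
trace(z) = -3.45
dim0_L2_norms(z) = [2.95, 2.91, 3.35]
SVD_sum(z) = [[-1.09, 0.95, 1.11], [-1.61, 1.39, 1.64], [2.1, -1.82, -2.14]] + [[-0.37, 1.34, -1.5], [0.07, -0.26, 0.29], [-0.13, 0.5, -0.55]] + [[0.03,0.02,0.01], [-0.48,-0.33,-0.18], [-0.35,-0.24,-0.13]]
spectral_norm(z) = 4.78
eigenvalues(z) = [(-1.03+2.16j), (-1.03-2.16j), (-1.39+0j)]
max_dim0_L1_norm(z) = 5.05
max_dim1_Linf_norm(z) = 2.83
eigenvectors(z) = [[-0.68+0.00j, (-0.68-0j), (0.72+0j)], [-0.11-0.56j, (-0.11+0.56j), 0.12+0.00j], [0.03+0.46j, (0.03-0.46j), 0.68+0.00j]]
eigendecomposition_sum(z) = [[(-0.77+1.07j), (1.72-0.26j), 0.51-1.09j],  [(-1.01-0.47j), 0.49+1.38j, 0.99+0.25j],  [(0.75+0.47j), (-0.25-1.14j), (-0.76-0.29j)]] + [[-0.77-1.07j, 1.72+0.26j, 0.51+1.09j], [(-1.01+0.47j), (0.49-1.38j), (0.99-0.25j)], [(0.75-0.47j), (-0.25+1.14j), -0.76+0.29j]] + [[(0.12+0j), -1.13-0.00j, (-1.4-0j)],[0.02+0.00j, (-0.19-0j), -0.23-0.00j],[(0.11+0j), (-1.06-0j), (-1.32-0j)]]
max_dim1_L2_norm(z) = 3.62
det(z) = -7.97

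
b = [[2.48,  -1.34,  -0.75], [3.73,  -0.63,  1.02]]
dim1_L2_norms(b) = [2.92, 3.92]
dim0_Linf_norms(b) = [3.73, 1.34, 1.02]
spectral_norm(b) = 4.68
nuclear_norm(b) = 6.09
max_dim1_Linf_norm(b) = 3.73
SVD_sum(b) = [[2.56, -0.74, 0.23], [3.67, -1.05, 0.33]] + [[-0.08, -0.60, -0.98], [0.06, 0.42, 0.69]]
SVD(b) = [[-0.57, -0.82], [-0.82, 0.57]] @ diag([4.6761452066065905, 1.4115119577000446]) @ [[-0.96, 0.27, -0.09],[0.07, 0.52, 0.85]]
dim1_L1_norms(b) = [4.57, 5.38]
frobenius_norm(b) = 4.88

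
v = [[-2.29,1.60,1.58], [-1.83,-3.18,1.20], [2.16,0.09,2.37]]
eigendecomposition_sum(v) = [[-1.31+0.93j, (0.75+1.19j), 0.35-0.42j], [-0.96-1.78j, (-1.6+0.76j), (0.47+0.5j)], [(0.58-0.15j), (-0.1-0.52j), (-0.18+0.1j)]] + [[(-1.31-0.93j),  0.75-1.19j,  0.35+0.42j],[(-0.96+1.78j),  -1.60-0.76j,  (0.47-0.5j)],[0.58+0.15j,  (-0.1+0.52j),  -0.18-0.10j]] + [[(0.32-0j), (0.1-0j), (0.88-0j)], [0.10-0.00j, 0.03-0.00j, 0.27-0.00j], [1.00-0.00j, (0.29-0j), 2.73-0.00j]]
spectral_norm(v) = 3.95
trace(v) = -3.10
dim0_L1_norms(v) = [6.28, 4.87, 5.15]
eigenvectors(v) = [[(0.07+0.6j), (0.07-0.6j), 0.31+0.00j],[(-0.76+0j), (-0.76-0j), 0.09+0.00j],[0.06-0.22j, (0.06+0.22j), (0.95+0j)]]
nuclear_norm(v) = 10.25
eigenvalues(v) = [(-3.09+1.79j), (-3.09-1.79j), (3.08+0j)]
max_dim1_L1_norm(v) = 6.21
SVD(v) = [[-0.23, 0.71, 0.67],[-0.93, -0.37, 0.07],[0.29, -0.60, 0.74]] @ diag([3.9483853943957192, 3.268565337239129, 3.036302589255789]) @ [[0.72, 0.66, -0.2], [-0.69, 0.69, -0.23], [-0.01, 0.30, 0.95]]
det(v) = 39.19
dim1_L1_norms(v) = [5.47, 6.21, 4.62]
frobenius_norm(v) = 5.96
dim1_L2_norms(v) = [3.21, 3.86, 3.21]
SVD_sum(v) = [[-0.67,-0.61,0.19], [-2.65,-2.42,0.74], [0.83,0.76,-0.23]] + [[-1.6, 1.59, -0.53], [0.83, -0.82, 0.28], [1.36, -1.35, 0.45]] + [[-0.03, 0.62, 1.93], [-0.00, 0.06, 0.19], [-0.03, 0.69, 2.15]]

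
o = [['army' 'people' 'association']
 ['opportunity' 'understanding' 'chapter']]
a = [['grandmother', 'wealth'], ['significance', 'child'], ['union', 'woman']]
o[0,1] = 'people'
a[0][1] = 'wealth'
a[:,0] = ['grandmother', 'significance', 'union']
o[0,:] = ['army', 'people', 'association']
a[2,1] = 'woman'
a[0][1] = 'wealth'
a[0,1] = 'wealth'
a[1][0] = 'significance'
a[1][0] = 'significance'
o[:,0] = ['army', 'opportunity']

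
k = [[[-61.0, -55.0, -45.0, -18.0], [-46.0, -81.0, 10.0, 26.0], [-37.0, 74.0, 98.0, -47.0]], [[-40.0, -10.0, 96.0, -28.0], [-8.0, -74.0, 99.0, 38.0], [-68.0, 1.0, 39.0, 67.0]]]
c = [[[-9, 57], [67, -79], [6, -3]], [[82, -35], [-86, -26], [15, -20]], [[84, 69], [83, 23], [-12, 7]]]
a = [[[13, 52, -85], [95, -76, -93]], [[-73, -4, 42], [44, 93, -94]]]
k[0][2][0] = -37.0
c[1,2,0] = 15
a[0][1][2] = -93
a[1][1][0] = 44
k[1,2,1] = 1.0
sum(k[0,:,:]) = -182.0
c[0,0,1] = 57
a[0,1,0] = 95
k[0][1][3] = 26.0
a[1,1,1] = 93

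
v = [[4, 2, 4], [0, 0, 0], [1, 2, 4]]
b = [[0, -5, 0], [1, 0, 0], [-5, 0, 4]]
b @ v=[[0, 0, 0], [4, 2, 4], [-16, -2, -4]]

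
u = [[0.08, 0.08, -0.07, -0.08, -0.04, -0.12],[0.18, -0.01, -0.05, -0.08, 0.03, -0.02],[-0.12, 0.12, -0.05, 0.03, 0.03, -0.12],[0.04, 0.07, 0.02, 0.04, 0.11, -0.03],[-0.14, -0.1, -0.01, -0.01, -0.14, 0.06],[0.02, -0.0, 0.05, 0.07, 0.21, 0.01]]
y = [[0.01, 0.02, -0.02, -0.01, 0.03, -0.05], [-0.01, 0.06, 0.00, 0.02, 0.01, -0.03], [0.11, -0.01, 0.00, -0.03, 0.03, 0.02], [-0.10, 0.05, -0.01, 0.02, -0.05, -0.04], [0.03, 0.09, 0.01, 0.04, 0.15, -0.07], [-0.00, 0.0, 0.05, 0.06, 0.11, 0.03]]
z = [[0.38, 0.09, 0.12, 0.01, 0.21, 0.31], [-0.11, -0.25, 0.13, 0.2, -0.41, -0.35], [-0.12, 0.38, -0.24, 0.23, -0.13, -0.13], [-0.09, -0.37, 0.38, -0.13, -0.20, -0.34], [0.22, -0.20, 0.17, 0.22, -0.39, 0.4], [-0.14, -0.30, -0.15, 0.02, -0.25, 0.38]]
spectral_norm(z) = 0.96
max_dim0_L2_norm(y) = 0.2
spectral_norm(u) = 0.34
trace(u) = -0.07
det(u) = 0.00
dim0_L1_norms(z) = [1.06, 1.59, 1.19, 0.81, 1.59, 1.91]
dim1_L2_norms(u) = [0.2, 0.21, 0.22, 0.15, 0.23, 0.23]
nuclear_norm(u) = 0.94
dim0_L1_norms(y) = [0.26, 0.23, 0.09, 0.18, 0.38, 0.24]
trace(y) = 0.27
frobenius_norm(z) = 1.52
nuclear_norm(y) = 0.56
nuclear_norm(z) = 3.04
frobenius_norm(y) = 0.31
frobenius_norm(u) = 0.51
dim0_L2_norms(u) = [0.27, 0.19, 0.11, 0.14, 0.28, 0.18]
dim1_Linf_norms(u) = [0.12, 0.18, 0.12, 0.11, 0.14, 0.21]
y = z @ u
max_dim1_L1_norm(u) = 0.47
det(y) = 0.00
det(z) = 0.00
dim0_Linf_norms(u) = [0.18, 0.12, 0.07, 0.08, 0.21, 0.12]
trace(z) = -0.25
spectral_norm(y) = 0.23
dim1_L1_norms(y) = [0.14, 0.13, 0.2, 0.27, 0.39, 0.25]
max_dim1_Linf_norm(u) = 0.21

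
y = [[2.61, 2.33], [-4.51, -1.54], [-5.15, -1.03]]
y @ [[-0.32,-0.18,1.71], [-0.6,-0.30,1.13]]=[[-2.23, -1.17, 7.10], [2.37, 1.27, -9.45], [2.27, 1.24, -9.97]]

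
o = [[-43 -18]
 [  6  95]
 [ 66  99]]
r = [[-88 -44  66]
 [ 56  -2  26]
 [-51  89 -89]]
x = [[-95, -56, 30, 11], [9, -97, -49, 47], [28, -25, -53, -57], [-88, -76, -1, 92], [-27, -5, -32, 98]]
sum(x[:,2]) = -105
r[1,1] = -2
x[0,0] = -95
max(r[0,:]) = 66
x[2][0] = 28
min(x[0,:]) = -95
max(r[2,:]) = 89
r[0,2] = 66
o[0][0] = -43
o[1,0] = 6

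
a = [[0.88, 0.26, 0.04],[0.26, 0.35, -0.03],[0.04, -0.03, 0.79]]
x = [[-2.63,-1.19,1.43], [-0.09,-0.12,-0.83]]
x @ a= [[-2.57,-1.14,1.06], [-0.14,-0.04,-0.66]]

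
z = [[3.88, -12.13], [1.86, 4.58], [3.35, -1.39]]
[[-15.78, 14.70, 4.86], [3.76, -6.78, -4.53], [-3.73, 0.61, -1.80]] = z @ [[-0.66, -0.37, -0.81], [1.09, -1.33, -0.66]]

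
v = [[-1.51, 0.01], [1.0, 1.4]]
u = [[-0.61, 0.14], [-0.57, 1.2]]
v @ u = [[0.92, -0.2],[-1.41, 1.82]]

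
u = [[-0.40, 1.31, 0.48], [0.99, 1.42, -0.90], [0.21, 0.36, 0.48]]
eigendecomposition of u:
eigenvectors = [[0.92, -0.54, 0.58], [-0.39, -0.78, 0.20], [-0.04, -0.31, 0.79]]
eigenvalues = [-0.98, 1.75, 0.73]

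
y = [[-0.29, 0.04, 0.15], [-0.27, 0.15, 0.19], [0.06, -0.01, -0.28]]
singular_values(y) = [0.53, 0.2, 0.08]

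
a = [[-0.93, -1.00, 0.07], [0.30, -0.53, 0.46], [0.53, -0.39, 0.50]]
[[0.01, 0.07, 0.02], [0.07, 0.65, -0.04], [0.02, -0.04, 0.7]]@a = [[0.02, -0.05, 0.04], [0.11, -0.4, 0.28], [0.34, -0.27, 0.33]]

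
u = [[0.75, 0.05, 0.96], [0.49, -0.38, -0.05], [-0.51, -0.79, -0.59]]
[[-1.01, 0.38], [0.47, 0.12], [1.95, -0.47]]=u@[[-0.44, 0.46], [-1.72, 0.28], [-0.62, 0.02]]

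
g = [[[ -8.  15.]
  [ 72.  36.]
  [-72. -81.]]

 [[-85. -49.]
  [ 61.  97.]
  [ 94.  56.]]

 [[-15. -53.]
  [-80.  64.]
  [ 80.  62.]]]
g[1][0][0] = -85.0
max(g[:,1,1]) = 97.0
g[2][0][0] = -15.0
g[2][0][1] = -53.0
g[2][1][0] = -80.0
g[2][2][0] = 80.0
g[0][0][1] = 15.0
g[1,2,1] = 56.0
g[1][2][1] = 56.0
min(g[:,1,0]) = -80.0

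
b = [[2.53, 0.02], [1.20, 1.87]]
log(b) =[[0.93, 0.01], [0.55, 0.62]]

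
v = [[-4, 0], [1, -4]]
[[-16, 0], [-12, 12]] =v@[[4, 0], [4, -3]]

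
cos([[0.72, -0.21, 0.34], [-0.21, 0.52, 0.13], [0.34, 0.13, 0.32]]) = [[0.69,0.1,-0.15], [0.10,0.84,-0.02], [-0.15,-0.02,0.89]]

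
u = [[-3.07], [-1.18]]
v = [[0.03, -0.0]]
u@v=[[-0.09,0.0], [-0.04,0.0]]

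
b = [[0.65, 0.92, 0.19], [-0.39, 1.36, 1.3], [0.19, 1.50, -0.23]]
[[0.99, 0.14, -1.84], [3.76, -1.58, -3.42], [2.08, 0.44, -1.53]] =b@[[-1.06, 0.47, -0.69],  [1.65, 0.06, -1.18],  [0.85, -1.14, -1.6]]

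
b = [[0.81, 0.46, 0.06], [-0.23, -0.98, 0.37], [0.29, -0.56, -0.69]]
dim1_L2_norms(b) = [0.93, 1.07, 0.93]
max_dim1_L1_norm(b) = 1.58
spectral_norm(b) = 1.30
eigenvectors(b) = [[0.97+0.00j,  (-0.11+0.14j),  (-0.11-0.14j)],[(-0.08+0j),  (0.13-0.6j),  (0.13+0.6j)],[(0.22+0j),  0.77+0.00j,  (0.77-0j)]]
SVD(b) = [[-0.59, -0.31, -0.75], [0.77, 0.08, -0.64], [0.26, -0.95, 0.19]] @ diag([1.3034166359560087, 0.9131261709178916, 0.6021674759549462]) @ [[-0.44, -0.89, 0.05],[-0.59, 0.34, 0.73],[-0.67, 0.29, -0.68]]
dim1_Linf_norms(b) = [0.81, 0.98, 0.69]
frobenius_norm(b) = 1.70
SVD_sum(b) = [[0.34, 0.69, -0.04], [-0.44, -0.89, 0.05], [-0.15, -0.30, 0.02]] + [[0.17, -0.10, -0.21], [-0.04, 0.02, 0.05], [0.51, -0.29, -0.63]] + [[0.3, -0.13, 0.31], [0.26, -0.11, 0.26], [-0.08, 0.03, -0.08]]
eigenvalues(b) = [(0.79+0j), (-0.82+0.48j), (-0.82-0.48j)]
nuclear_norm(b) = 2.82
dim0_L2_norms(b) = [0.89, 1.22, 0.79]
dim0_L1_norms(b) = [1.33, 2.0, 1.12]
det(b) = 0.72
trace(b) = -0.86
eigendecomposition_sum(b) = [[(0.78+0j), (0.18-0j), 0.08+0.00j], [(-0.06-0j), (-0.01+0j), -0.01+0.00j], [(0.18+0j), 0.04-0.00j, (0.02+0j)]] + [[(0.01+0.03j), (0.14+0.02j), (-0.01-0.11j)], [-0.08-0.06j, -0.48+0.14j, 0.19+0.33j], [0.06-0.12j, (-0.3-0.56j), -0.35+0.32j]] + [[0.01-0.03j, 0.14-0.02j, (-0.01+0.11j)], [(-0.08+0.06j), (-0.48-0.14j), (0.19-0.33j)], [0.06+0.12j, (-0.3+0.56j), -0.35-0.32j]]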